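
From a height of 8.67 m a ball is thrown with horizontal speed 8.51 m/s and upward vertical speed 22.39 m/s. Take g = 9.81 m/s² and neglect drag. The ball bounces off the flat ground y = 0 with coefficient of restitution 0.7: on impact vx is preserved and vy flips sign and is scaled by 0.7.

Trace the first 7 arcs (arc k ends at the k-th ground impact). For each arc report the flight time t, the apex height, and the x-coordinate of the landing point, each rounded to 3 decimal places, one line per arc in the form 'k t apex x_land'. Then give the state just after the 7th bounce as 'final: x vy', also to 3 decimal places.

Arc 1: start y=8.670, vy=22.390 → t=4.924, apex=34.221, x_land=41.901, impact vy=-25.912
  bounce: vy ← 0.7·25.912 = 18.138
Arc 2: start y=0.000, vy=18.138 → t=3.698, apex=16.768, x_land=73.370, impact vy=-18.138
  bounce: vy ← 0.7·18.138 = 12.697
Arc 3: start y=0.000, vy=12.697 → t=2.589, apex=8.216, x_land=95.398, impact vy=-12.697
  bounce: vy ← 0.7·12.697 = 8.888
Arc 4: start y=0.000, vy=8.888 → t=1.812, apex=4.026, x_land=110.818, impact vy=-8.888
  bounce: vy ← 0.7·8.888 = 6.221
Arc 5: start y=0.000, vy=6.221 → t=1.268, apex=1.973, x_land=121.612, impact vy=-6.221
  bounce: vy ← 0.7·6.221 = 4.355
Arc 6: start y=0.000, vy=4.355 → t=0.888, apex=0.967, x_land=129.168, impact vy=-4.355
  bounce: vy ← 0.7·4.355 = 3.048
Arc 7: start y=0.000, vy=3.048 → t=0.622, apex=0.474, x_land=134.457, impact vy=-3.048
  bounce: vy ← 0.7·3.048 = 2.134

1 4.924 34.221 41.901
2 3.698 16.768 73.370
3 2.589 8.216 95.398
4 1.812 4.026 110.818
5 1.268 1.973 121.612
6 0.888 0.967 129.168
7 0.622 0.474 134.457
final: 134.457 2.134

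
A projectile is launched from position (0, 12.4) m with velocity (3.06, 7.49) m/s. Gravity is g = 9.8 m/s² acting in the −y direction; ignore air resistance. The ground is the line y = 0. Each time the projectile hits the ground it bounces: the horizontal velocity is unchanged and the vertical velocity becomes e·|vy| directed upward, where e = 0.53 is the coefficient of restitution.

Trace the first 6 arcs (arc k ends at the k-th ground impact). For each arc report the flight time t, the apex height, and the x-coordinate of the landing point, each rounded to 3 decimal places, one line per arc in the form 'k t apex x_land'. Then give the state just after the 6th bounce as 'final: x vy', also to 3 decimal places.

Arc 1: start y=12.400, vy=7.490 → t=2.529, apex=15.262, x_land=7.739, impact vy=-17.296
  bounce: vy ← 0.53·17.296 = 9.167
Arc 2: start y=0.000, vy=9.167 → t=1.871, apex=4.287, x_land=13.464, impact vy=-9.167
  bounce: vy ← 0.53·9.167 = 4.858
Arc 3: start y=0.000, vy=4.858 → t=0.992, apex=1.204, x_land=16.498, impact vy=-4.858
  bounce: vy ← 0.53·4.858 = 2.575
Arc 4: start y=0.000, vy=2.575 → t=0.525, apex=0.338, x_land=18.106, impact vy=-2.575
  bounce: vy ← 0.53·2.575 = 1.365
Arc 5: start y=0.000, vy=1.365 → t=0.279, apex=0.095, x_land=18.958, impact vy=-1.365
  bounce: vy ← 0.53·1.365 = 0.723
Arc 6: start y=0.000, vy=0.723 → t=0.148, apex=0.027, x_land=19.410, impact vy=-0.723
  bounce: vy ← 0.53·0.723 = 0.383

1 2.529 15.262 7.739
2 1.871 4.287 13.464
3 0.992 1.204 16.498
4 0.525 0.338 18.106
5 0.279 0.095 18.958
6 0.148 0.027 19.410
final: 19.410 0.383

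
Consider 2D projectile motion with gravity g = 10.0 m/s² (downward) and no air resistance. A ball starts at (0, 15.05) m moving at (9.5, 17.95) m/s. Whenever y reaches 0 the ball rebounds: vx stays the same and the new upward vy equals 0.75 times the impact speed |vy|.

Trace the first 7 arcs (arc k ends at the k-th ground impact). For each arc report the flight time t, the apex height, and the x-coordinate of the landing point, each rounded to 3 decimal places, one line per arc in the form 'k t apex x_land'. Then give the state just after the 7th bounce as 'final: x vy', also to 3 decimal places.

1 4.291 31.160 40.768
2 3.745 17.528 76.342
3 2.808 9.859 103.022
4 2.106 5.546 123.033
5 1.580 3.120 138.040
6 1.185 1.755 149.296
7 0.889 0.987 157.738
final: 157.738 3.332

Arc 1: start y=15.050, vy=17.950 → t=4.291, apex=31.160, x_land=40.768, impact vy=-24.964
  bounce: vy ← 0.75·24.964 = 18.723
Arc 2: start y=0.000, vy=18.723 → t=3.745, apex=17.528, x_land=76.342, impact vy=-18.723
  bounce: vy ← 0.75·18.723 = 14.042
Arc 3: start y=0.000, vy=14.042 → t=2.808, apex=9.859, x_land=103.022, impact vy=-14.042
  bounce: vy ← 0.75·14.042 = 10.532
Arc 4: start y=0.000, vy=10.532 → t=2.106, apex=5.546, x_land=123.033, impact vy=-10.532
  bounce: vy ← 0.75·10.532 = 7.899
Arc 5: start y=0.000, vy=7.899 → t=1.580, apex=3.120, x_land=138.040, impact vy=-7.899
  bounce: vy ← 0.75·7.899 = 5.924
Arc 6: start y=0.000, vy=5.924 → t=1.185, apex=1.755, x_land=149.296, impact vy=-5.924
  bounce: vy ← 0.75·5.924 = 4.443
Arc 7: start y=0.000, vy=4.443 → t=0.889, apex=0.987, x_land=157.738, impact vy=-4.443
  bounce: vy ← 0.75·4.443 = 3.332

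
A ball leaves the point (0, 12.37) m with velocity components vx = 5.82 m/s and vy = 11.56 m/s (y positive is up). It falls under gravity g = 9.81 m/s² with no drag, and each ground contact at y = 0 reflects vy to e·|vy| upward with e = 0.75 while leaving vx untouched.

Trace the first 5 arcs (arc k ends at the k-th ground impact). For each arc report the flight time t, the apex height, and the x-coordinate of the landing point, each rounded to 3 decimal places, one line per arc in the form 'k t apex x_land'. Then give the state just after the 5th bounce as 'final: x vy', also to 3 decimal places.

1 3.156 19.181 18.367
2 2.966 10.789 35.631
3 2.225 6.069 48.579
4 1.669 3.414 58.289
5 1.251 1.920 65.572
final: 65.572 4.604

Arc 1: start y=12.370, vy=11.560 → t=3.156, apex=19.181, x_land=18.367, impact vy=-19.399
  bounce: vy ← 0.75·19.399 = 14.549
Arc 2: start y=0.000, vy=14.549 → t=2.966, apex=10.789, x_land=35.631, impact vy=-14.549
  bounce: vy ← 0.75·14.549 = 10.912
Arc 3: start y=0.000, vy=10.912 → t=2.225, apex=6.069, x_land=48.579, impact vy=-10.912
  bounce: vy ← 0.75·10.912 = 8.184
Arc 4: start y=0.000, vy=8.184 → t=1.669, apex=3.414, x_land=58.289, impact vy=-8.184
  bounce: vy ← 0.75·8.184 = 6.138
Arc 5: start y=0.000, vy=6.138 → t=1.251, apex=1.920, x_land=65.572, impact vy=-6.138
  bounce: vy ← 0.75·6.138 = 4.604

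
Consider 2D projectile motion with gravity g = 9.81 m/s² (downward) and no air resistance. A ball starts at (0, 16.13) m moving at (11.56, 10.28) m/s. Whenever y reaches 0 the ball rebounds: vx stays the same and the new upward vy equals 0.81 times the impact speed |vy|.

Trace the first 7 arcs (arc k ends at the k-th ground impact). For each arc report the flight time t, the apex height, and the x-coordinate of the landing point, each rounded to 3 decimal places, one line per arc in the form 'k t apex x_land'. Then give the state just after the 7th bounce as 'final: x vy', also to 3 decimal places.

1 3.142 21.516 36.325
2 3.393 14.117 75.548
3 2.748 9.262 107.318
4 2.226 6.077 133.052
5 1.803 3.987 153.897
6 1.461 2.616 170.781
7 1.183 1.716 184.457
final: 184.457 4.700

Arc 1: start y=16.130, vy=10.280 → t=3.142, apex=21.516, x_land=36.325, impact vy=-20.546
  bounce: vy ← 0.81·20.546 = 16.642
Arc 2: start y=0.000, vy=16.642 → t=3.393, apex=14.117, x_land=75.548, impact vy=-16.642
  bounce: vy ← 0.81·16.642 = 13.480
Arc 3: start y=0.000, vy=13.480 → t=2.748, apex=9.262, x_land=107.318, impact vy=-13.480
  bounce: vy ← 0.81·13.480 = 10.919
Arc 4: start y=0.000, vy=10.919 → t=2.226, apex=6.077, x_land=133.052, impact vy=-10.919
  bounce: vy ← 0.81·10.919 = 8.844
Arc 5: start y=0.000, vy=8.844 → t=1.803, apex=3.987, x_land=153.897, impact vy=-8.844
  bounce: vy ← 0.81·8.844 = 7.164
Arc 6: start y=0.000, vy=7.164 → t=1.461, apex=2.616, x_land=170.781, impact vy=-7.164
  bounce: vy ← 0.81·7.164 = 5.803
Arc 7: start y=0.000, vy=5.803 → t=1.183, apex=1.716, x_land=184.457, impact vy=-5.803
  bounce: vy ← 0.81·5.803 = 4.700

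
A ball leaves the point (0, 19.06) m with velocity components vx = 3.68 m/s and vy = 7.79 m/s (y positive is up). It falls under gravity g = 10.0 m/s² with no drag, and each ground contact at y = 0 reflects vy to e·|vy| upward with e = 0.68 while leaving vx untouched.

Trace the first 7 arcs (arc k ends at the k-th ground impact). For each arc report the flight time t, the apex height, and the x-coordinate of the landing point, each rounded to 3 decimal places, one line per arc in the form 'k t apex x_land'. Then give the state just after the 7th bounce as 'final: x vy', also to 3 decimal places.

1 2.881 22.094 10.602
2 2.859 10.216 21.123
3 1.944 4.724 28.277
4 1.322 2.184 33.142
5 0.899 1.010 36.450
6 0.611 0.467 38.699
7 0.416 0.216 40.229
final: 40.229 1.413

Arc 1: start y=19.060, vy=7.790 → t=2.881, apex=22.094, x_land=10.602, impact vy=-21.021
  bounce: vy ← 0.68·21.021 = 14.294
Arc 2: start y=0.000, vy=14.294 → t=2.859, apex=10.216, x_land=21.123, impact vy=-14.294
  bounce: vy ← 0.68·14.294 = 9.720
Arc 3: start y=0.000, vy=9.720 → t=1.944, apex=4.724, x_land=28.277, impact vy=-9.720
  bounce: vy ← 0.68·9.720 = 6.610
Arc 4: start y=0.000, vy=6.610 → t=1.322, apex=2.184, x_land=33.142, impact vy=-6.610
  bounce: vy ← 0.68·6.610 = 4.495
Arc 5: start y=0.000, vy=4.495 → t=0.899, apex=1.010, x_land=36.450, impact vy=-4.495
  bounce: vy ← 0.68·4.495 = 3.056
Arc 6: start y=0.000, vy=3.056 → t=0.611, apex=0.467, x_land=38.699, impact vy=-3.056
  bounce: vy ← 0.68·3.056 = 2.078
Arc 7: start y=0.000, vy=2.078 → t=0.416, apex=0.216, x_land=40.229, impact vy=-2.078
  bounce: vy ← 0.68·2.078 = 1.413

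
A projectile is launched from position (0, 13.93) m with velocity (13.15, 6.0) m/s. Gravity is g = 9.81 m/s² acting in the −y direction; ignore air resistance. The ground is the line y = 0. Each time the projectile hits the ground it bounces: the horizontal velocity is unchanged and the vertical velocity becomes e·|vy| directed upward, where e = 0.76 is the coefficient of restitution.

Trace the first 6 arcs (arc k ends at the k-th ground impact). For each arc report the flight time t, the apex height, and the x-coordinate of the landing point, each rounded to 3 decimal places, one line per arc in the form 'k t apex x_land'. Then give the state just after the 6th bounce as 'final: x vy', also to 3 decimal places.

1 2.404 15.765 31.618
2 2.725 9.106 67.452
3 2.071 5.260 94.686
4 1.574 3.038 115.383
5 1.196 1.755 131.114
6 0.909 1.014 143.069
final: 143.069 3.389

Arc 1: start y=13.930, vy=6.000 → t=2.404, apex=15.765, x_land=31.618, impact vy=-17.587
  bounce: vy ← 0.76·17.587 = 13.366
Arc 2: start y=0.000, vy=13.366 → t=2.725, apex=9.106, x_land=67.452, impact vy=-13.366
  bounce: vy ← 0.76·13.366 = 10.158
Arc 3: start y=0.000, vy=10.158 → t=2.071, apex=5.260, x_land=94.686, impact vy=-10.158
  bounce: vy ← 0.76·10.158 = 7.720
Arc 4: start y=0.000, vy=7.720 → t=1.574, apex=3.038, x_land=115.383, impact vy=-7.720
  bounce: vy ← 0.76·7.720 = 5.867
Arc 5: start y=0.000, vy=5.867 → t=1.196, apex=1.755, x_land=131.114, impact vy=-5.867
  bounce: vy ← 0.76·5.867 = 4.459
Arc 6: start y=0.000, vy=4.459 → t=0.909, apex=1.014, x_land=143.069, impact vy=-4.459
  bounce: vy ← 0.76·4.459 = 3.389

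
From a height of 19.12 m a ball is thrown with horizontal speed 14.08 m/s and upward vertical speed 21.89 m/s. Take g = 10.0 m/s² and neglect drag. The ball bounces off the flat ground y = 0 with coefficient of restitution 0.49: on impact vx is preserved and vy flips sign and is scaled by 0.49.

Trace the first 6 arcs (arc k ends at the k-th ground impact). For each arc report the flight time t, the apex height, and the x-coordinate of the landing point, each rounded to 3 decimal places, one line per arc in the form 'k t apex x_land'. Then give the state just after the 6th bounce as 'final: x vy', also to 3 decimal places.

Arc 1: start y=19.120, vy=21.890 → t=5.124, apex=43.079, x_land=72.150, impact vy=-29.353
  bounce: vy ← 0.49·29.353 = 14.383
Arc 2: start y=0.000, vy=14.383 → t=2.877, apex=10.343, x_land=112.651, impact vy=-14.383
  bounce: vy ← 0.49·14.383 = 7.048
Arc 3: start y=0.000, vy=7.048 → t=1.410, apex=2.483, x_land=132.497, impact vy=-7.048
  bounce: vy ← 0.49·7.048 = 3.453
Arc 4: start y=0.000, vy=3.453 → t=0.691, apex=0.596, x_land=142.222, impact vy=-3.453
  bounce: vy ← 0.49·3.453 = 1.692
Arc 5: start y=0.000, vy=1.692 → t=0.338, apex=0.143, x_land=146.987, impact vy=-1.692
  bounce: vy ← 0.49·1.692 = 0.829
Arc 6: start y=0.000, vy=0.829 → t=0.166, apex=0.034, x_land=149.322, impact vy=-0.829
  bounce: vy ← 0.49·0.829 = 0.406

1 5.124 43.079 72.150
2 2.877 10.343 112.651
3 1.410 2.483 132.497
4 0.691 0.596 142.222
5 0.338 0.143 146.987
6 0.166 0.034 149.322
final: 149.322 0.406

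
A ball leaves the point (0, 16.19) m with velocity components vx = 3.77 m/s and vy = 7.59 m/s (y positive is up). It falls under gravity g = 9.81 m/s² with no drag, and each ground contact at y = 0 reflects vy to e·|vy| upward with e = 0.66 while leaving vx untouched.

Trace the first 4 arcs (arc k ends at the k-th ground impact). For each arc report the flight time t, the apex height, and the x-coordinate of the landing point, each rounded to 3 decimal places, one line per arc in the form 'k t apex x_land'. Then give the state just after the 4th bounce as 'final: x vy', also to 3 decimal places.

Arc 1: start y=16.190, vy=7.590 → t=2.748, apex=19.126, x_land=10.361, impact vy=-19.372
  bounce: vy ← 0.66·19.372 = 12.785
Arc 2: start y=0.000, vy=12.785 → t=2.607, apex=8.331, x_land=20.188, impact vy=-12.785
  bounce: vy ← 0.66·12.785 = 8.438
Arc 3: start y=0.000, vy=8.438 → t=1.720, apex=3.629, x_land=26.674, impact vy=-8.438
  bounce: vy ← 0.66·8.438 = 5.569
Arc 4: start y=0.000, vy=5.569 → t=1.135, apex=1.581, x_land=30.954, impact vy=-5.569
  bounce: vy ← 0.66·5.569 = 3.676

1 2.748 19.126 10.361
2 2.607 8.331 20.188
3 1.720 3.629 26.674
4 1.135 1.581 30.954
final: 30.954 3.676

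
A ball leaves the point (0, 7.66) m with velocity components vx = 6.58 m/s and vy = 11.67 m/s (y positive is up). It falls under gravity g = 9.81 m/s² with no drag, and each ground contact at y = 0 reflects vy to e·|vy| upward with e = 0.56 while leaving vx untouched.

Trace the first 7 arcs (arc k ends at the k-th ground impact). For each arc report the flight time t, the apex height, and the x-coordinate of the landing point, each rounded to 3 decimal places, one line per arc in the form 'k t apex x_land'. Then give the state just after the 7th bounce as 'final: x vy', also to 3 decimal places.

1 2.915 14.601 19.180
2 1.932 4.579 31.895
3 1.082 1.436 39.016
4 0.606 0.450 43.003
5 0.339 0.141 45.236
6 0.190 0.044 46.487
7 0.106 0.014 47.187
final: 47.187 0.292

Arc 1: start y=7.660, vy=11.670 → t=2.915, apex=14.601, x_land=19.180, impact vy=-16.926
  bounce: vy ← 0.56·16.926 = 9.478
Arc 2: start y=0.000, vy=9.478 → t=1.932, apex=4.579, x_land=31.895, impact vy=-9.478
  bounce: vy ← 0.56·9.478 = 5.308
Arc 3: start y=0.000, vy=5.308 → t=1.082, apex=1.436, x_land=39.016, impact vy=-5.308
  bounce: vy ← 0.56·5.308 = 2.972
Arc 4: start y=0.000, vy=2.972 → t=0.606, apex=0.450, x_land=43.003, impact vy=-2.972
  bounce: vy ← 0.56·2.972 = 1.665
Arc 5: start y=0.000, vy=1.665 → t=0.339, apex=0.141, x_land=45.236, impact vy=-1.665
  bounce: vy ← 0.56·1.665 = 0.932
Arc 6: start y=0.000, vy=0.932 → t=0.190, apex=0.044, x_land=46.487, impact vy=-0.932
  bounce: vy ← 0.56·0.932 = 0.522
Arc 7: start y=0.000, vy=0.522 → t=0.106, apex=0.014, x_land=47.187, impact vy=-0.522
  bounce: vy ← 0.56·0.522 = 0.292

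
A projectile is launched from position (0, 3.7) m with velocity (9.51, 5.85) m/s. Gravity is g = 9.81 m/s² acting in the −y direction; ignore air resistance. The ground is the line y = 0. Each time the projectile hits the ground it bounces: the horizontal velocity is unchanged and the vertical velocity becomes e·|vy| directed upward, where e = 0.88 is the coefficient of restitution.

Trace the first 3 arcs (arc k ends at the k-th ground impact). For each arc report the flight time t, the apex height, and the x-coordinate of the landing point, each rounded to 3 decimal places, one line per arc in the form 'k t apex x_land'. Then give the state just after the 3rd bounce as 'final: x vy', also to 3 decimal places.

Arc 1: start y=3.700, vy=5.850 → t=1.650, apex=5.444, x_land=15.690, impact vy=-10.335
  bounce: vy ← 0.88·10.335 = 9.095
Arc 2: start y=0.000, vy=9.095 → t=1.854, apex=4.216, x_land=33.324, impact vy=-9.095
  bounce: vy ← 0.88·9.095 = 8.004
Arc 3: start y=0.000, vy=8.004 → t=1.632, apex=3.265, x_land=48.842, impact vy=-8.004
  bounce: vy ← 0.88·8.004 = 7.043

1 1.650 5.444 15.690
2 1.854 4.216 33.324
3 1.632 3.265 48.842
final: 48.842 7.043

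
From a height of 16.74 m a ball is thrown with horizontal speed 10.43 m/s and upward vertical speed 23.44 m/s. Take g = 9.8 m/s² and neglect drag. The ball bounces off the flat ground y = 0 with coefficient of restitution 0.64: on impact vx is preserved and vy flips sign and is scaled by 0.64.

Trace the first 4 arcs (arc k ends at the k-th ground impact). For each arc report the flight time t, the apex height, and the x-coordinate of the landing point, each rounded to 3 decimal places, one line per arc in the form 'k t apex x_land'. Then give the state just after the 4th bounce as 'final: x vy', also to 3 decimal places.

Arc 1: start y=16.740, vy=23.440 → t=5.415, apex=44.772, x_land=56.474, impact vy=-29.623
  bounce: vy ← 0.64·29.623 = 18.959
Arc 2: start y=0.000, vy=18.959 → t=3.869, apex=18.339, x_land=96.830, impact vy=-18.959
  bounce: vy ← 0.64·18.959 = 12.134
Arc 3: start y=0.000, vy=12.134 → t=2.476, apex=7.512, x_land=122.657, impact vy=-12.134
  bounce: vy ← 0.64·12.134 = 7.766
Arc 4: start y=0.000, vy=7.766 → t=1.585, apex=3.077, x_land=139.187, impact vy=-7.766
  bounce: vy ← 0.64·7.766 = 4.970

1 5.415 44.772 56.474
2 3.869 18.339 96.830
3 2.476 7.512 122.657
4 1.585 3.077 139.187
final: 139.187 4.970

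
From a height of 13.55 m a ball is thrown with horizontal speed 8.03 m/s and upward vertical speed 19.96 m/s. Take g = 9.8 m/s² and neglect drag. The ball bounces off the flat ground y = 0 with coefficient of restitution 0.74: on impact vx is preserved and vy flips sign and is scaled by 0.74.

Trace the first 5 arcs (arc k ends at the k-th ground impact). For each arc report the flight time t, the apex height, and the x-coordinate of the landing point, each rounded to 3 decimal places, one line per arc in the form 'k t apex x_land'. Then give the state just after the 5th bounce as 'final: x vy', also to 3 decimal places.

Arc 1: start y=13.550, vy=19.960 → t=4.666, apex=33.877, x_land=37.469, impact vy=-25.768
  bounce: vy ← 0.74·25.768 = 19.068
Arc 2: start y=0.000, vy=19.068 → t=3.891, apex=18.551, x_land=68.717, impact vy=-19.068
  bounce: vy ← 0.74·19.068 = 14.110
Arc 3: start y=0.000, vy=14.110 → t=2.880, apex=10.158, x_land=91.841, impact vy=-14.110
  bounce: vy ← 0.74·14.110 = 10.442
Arc 4: start y=0.000, vy=10.442 → t=2.131, apex=5.563, x_land=108.953, impact vy=-10.442
  bounce: vy ← 0.74·10.442 = 7.727
Arc 5: start y=0.000, vy=7.727 → t=1.577, apex=3.046, x_land=121.616, impact vy=-7.727
  bounce: vy ← 0.74·7.727 = 5.718

1 4.666 33.877 37.469
2 3.891 18.551 68.717
3 2.880 10.158 91.841
4 2.131 5.563 108.953
5 1.577 3.046 121.616
final: 121.616 5.718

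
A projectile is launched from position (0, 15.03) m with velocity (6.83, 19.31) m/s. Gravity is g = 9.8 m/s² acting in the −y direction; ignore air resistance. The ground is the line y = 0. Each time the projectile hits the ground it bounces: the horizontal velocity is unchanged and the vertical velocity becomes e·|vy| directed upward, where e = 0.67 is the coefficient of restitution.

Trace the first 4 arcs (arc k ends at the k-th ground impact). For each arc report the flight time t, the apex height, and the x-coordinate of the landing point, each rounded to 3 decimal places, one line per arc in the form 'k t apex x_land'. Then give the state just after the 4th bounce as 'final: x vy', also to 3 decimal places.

1 4.607 34.054 31.464
2 3.533 15.287 55.591
3 2.367 6.862 71.757
4 1.586 3.080 82.587
final: 82.587 5.206

Arc 1: start y=15.030, vy=19.310 → t=4.607, apex=34.054, x_land=31.464, impact vy=-25.835
  bounce: vy ← 0.67·25.835 = 17.310
Arc 2: start y=0.000, vy=17.310 → t=3.533, apex=15.287, x_land=55.591, impact vy=-17.310
  bounce: vy ← 0.67·17.310 = 11.597
Arc 3: start y=0.000, vy=11.597 → t=2.367, apex=6.862, x_land=71.757, impact vy=-11.597
  bounce: vy ← 0.67·11.597 = 7.770
Arc 4: start y=0.000, vy=7.770 → t=1.586, apex=3.080, x_land=82.587, impact vy=-7.770
  bounce: vy ← 0.67·7.770 = 5.206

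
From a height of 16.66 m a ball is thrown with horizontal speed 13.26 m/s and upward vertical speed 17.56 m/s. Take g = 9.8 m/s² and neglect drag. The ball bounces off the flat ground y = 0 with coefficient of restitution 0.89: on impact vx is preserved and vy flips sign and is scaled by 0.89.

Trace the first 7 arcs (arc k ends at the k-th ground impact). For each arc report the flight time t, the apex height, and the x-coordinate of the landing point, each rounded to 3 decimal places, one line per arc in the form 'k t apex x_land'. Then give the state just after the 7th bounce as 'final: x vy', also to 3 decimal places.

Arc 1: start y=16.660, vy=17.560 → t=4.363, apex=32.392, x_land=57.853, impact vy=-25.197
  bounce: vy ← 0.89·25.197 = 22.425
Arc 2: start y=0.000, vy=22.425 → t=4.577, apex=25.658, x_land=118.539, impact vy=-22.425
  bounce: vy ← 0.89·22.425 = 19.959
Arc 3: start y=0.000, vy=19.959 → t=4.073, apex=20.324, x_land=172.549, impact vy=-19.959
  bounce: vy ← 0.89·19.959 = 17.763
Arc 4: start y=0.000, vy=17.763 → t=3.625, apex=16.098, x_land=220.618, impact vy=-17.763
  bounce: vy ← 0.89·17.763 = 15.809
Arc 5: start y=0.000, vy=15.809 → t=3.226, apex=12.752, x_land=263.400, impact vy=-15.809
  bounce: vy ← 0.89·15.809 = 14.070
Arc 6: start y=0.000, vy=14.070 → t=2.871, apex=10.100, x_land=301.475, impact vy=-14.070
  bounce: vy ← 0.89·14.070 = 12.522
Arc 7: start y=0.000, vy=12.522 → t=2.556, apex=8.001, x_land=335.362, impact vy=-12.522
  bounce: vy ← 0.89·12.522 = 11.145

1 4.363 32.392 57.853
2 4.577 25.658 118.539
3 4.073 20.324 172.549
4 3.625 16.098 220.618
5 3.226 12.752 263.400
6 2.871 10.100 301.475
7 2.556 8.001 335.362
final: 335.362 11.145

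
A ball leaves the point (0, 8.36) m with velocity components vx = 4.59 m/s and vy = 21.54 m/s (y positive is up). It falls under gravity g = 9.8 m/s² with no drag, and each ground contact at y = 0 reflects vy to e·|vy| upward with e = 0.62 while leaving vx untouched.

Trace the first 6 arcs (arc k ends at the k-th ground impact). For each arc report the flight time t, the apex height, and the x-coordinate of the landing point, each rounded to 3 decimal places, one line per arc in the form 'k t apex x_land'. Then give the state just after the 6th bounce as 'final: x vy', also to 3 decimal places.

Arc 1: start y=8.360, vy=21.540 → t=4.755, apex=32.032, x_land=21.824, impact vy=-25.056
  bounce: vy ← 0.62·25.056 = 15.535
Arc 2: start y=0.000, vy=15.535 → t=3.170, apex=12.313, x_land=36.376, impact vy=-15.535
  bounce: vy ← 0.62·15.535 = 9.632
Arc 3: start y=0.000, vy=9.632 → t=1.966, apex=4.733, x_land=45.399, impact vy=-9.632
  bounce: vy ← 0.62·9.632 = 5.972
Arc 4: start y=0.000, vy=5.972 → t=1.219, apex=1.819, x_land=50.993, impact vy=-5.972
  bounce: vy ← 0.62·5.972 = 3.702
Arc 5: start y=0.000, vy=3.702 → t=0.756, apex=0.699, x_land=54.461, impact vy=-3.702
  bounce: vy ← 0.62·3.702 = 2.296
Arc 6: start y=0.000, vy=2.296 → t=0.468, apex=0.269, x_land=56.611, impact vy=-2.296
  bounce: vy ← 0.62·2.296 = 1.423

1 4.755 32.032 21.824
2 3.170 12.313 36.376
3 1.966 4.733 45.399
4 1.219 1.819 50.993
5 0.756 0.699 54.461
6 0.468 0.269 56.611
final: 56.611 1.423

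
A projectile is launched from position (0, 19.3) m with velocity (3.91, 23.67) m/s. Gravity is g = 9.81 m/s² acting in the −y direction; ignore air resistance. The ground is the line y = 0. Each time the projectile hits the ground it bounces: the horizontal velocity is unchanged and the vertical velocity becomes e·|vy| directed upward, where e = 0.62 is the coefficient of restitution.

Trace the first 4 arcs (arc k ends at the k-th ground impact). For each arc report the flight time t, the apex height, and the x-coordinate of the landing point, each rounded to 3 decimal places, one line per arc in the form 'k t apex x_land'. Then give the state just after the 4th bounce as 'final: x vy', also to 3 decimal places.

1 5.536 47.856 21.647
2 3.873 18.396 36.792
3 2.401 7.071 46.181
4 1.489 2.718 52.002
final: 52.002 4.528

Arc 1: start y=19.300, vy=23.670 → t=5.536, apex=47.856, x_land=21.647, impact vy=-30.642
  bounce: vy ← 0.62·30.642 = 18.998
Arc 2: start y=0.000, vy=18.998 → t=3.873, apex=18.396, x_land=36.792, impact vy=-18.998
  bounce: vy ← 0.62·18.998 = 11.779
Arc 3: start y=0.000, vy=11.779 → t=2.401, apex=7.071, x_land=46.181, impact vy=-11.779
  bounce: vy ← 0.62·11.779 = 7.303
Arc 4: start y=0.000, vy=7.303 → t=1.489, apex=2.718, x_land=52.002, impact vy=-7.303
  bounce: vy ← 0.62·7.303 = 4.528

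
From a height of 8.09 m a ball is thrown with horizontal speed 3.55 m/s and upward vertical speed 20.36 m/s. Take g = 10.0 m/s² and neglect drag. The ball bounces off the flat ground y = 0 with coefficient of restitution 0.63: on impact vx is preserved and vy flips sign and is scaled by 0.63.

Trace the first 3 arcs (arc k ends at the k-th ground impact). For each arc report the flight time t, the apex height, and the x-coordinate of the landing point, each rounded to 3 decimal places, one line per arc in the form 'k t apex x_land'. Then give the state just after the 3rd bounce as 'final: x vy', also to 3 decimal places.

Arc 1: start y=8.090, vy=20.360 → t=4.437, apex=28.816, x_land=15.750, impact vy=-24.007
  bounce: vy ← 0.63·24.007 = 15.124
Arc 2: start y=0.000, vy=15.124 → t=3.025, apex=11.437, x_land=26.489, impact vy=-15.124
  bounce: vy ← 0.63·15.124 = 9.528
Arc 3: start y=0.000, vy=9.528 → t=1.906, apex=4.539, x_land=33.254, impact vy=-9.528
  bounce: vy ← 0.63·9.528 = 6.003

1 4.437 28.816 15.750
2 3.025 11.437 26.489
3 1.906 4.539 33.254
final: 33.254 6.003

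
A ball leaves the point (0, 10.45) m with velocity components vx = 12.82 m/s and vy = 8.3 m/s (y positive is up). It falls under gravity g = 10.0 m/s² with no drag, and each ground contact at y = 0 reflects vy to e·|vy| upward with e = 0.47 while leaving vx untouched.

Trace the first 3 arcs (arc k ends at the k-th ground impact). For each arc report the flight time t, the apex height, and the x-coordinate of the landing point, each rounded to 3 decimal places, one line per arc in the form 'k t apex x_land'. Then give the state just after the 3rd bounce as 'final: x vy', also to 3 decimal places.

Arc 1: start y=10.450, vy=8.300 → t=2.497, apex=13.895, x_land=32.012, impact vy=-16.670
  bounce: vy ← 0.47·16.670 = 7.835
Arc 2: start y=0.000, vy=7.835 → t=1.567, apex=3.069, x_land=52.100, impact vy=-7.835
  bounce: vy ← 0.47·7.835 = 3.682
Arc 3: start y=0.000, vy=3.682 → t=0.736, apex=0.678, x_land=61.542, impact vy=-3.682
  bounce: vy ← 0.47·3.682 = 1.731

1 2.497 13.895 32.012
2 1.567 3.069 52.100
3 0.736 0.678 61.542
final: 61.542 1.731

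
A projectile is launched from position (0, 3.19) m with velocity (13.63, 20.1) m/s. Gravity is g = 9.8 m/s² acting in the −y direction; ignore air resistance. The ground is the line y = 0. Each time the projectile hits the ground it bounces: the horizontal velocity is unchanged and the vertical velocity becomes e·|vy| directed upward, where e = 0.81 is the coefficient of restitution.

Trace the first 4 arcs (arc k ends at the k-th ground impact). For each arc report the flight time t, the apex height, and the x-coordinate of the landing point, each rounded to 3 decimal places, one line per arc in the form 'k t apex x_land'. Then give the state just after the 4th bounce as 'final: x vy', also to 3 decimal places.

1 4.255 23.803 57.996
2 3.571 15.617 106.662
3 2.892 10.246 146.082
4 2.343 6.723 178.012
final: 178.012 9.298

Arc 1: start y=3.190, vy=20.100 → t=4.255, apex=23.803, x_land=57.996, impact vy=-21.599
  bounce: vy ← 0.81·21.599 = 17.496
Arc 2: start y=0.000, vy=17.496 → t=3.571, apex=15.617, x_land=106.662, impact vy=-17.496
  bounce: vy ← 0.81·17.496 = 14.171
Arc 3: start y=0.000, vy=14.171 → t=2.892, apex=10.246, x_land=146.082, impact vy=-14.171
  bounce: vy ← 0.81·14.171 = 11.479
Arc 4: start y=0.000, vy=11.479 → t=2.343, apex=6.723, x_land=178.012, impact vy=-11.479
  bounce: vy ← 0.81·11.479 = 9.298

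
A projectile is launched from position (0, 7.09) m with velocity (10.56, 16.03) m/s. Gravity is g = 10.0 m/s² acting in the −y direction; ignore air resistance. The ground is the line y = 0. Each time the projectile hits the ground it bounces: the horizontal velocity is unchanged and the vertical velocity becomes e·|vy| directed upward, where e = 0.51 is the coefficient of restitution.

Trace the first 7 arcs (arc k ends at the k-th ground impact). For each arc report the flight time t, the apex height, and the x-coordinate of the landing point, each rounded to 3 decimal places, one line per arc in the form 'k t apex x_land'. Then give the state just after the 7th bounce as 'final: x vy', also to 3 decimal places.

Arc 1: start y=7.090, vy=16.030 → t=3.600, apex=19.938, x_land=38.015, impact vy=-19.969
  bounce: vy ← 0.51·19.969 = 10.184
Arc 2: start y=0.000, vy=10.184 → t=2.037, apex=5.186, x_land=59.524, impact vy=-10.184
  bounce: vy ← 0.51·10.184 = 5.194
Arc 3: start y=0.000, vy=5.194 → t=1.039, apex=1.349, x_land=70.494, impact vy=-5.194
  bounce: vy ← 0.51·5.194 = 2.649
Arc 4: start y=0.000, vy=2.649 → t=0.530, apex=0.351, x_land=76.088, impact vy=-2.649
  bounce: vy ← 0.51·2.649 = 1.351
Arc 5: start y=0.000, vy=1.351 → t=0.270, apex=0.091, x_land=78.941, impact vy=-1.351
  bounce: vy ← 0.51·1.351 = 0.689
Arc 6: start y=0.000, vy=0.689 → t=0.138, apex=0.024, x_land=80.396, impact vy=-0.689
  bounce: vy ← 0.51·0.689 = 0.351
Arc 7: start y=0.000, vy=0.351 → t=0.070, apex=0.006, x_land=81.138, impact vy=-0.351
  bounce: vy ← 0.51·0.351 = 0.179

1 3.600 19.938 38.015
2 2.037 5.186 59.524
3 1.039 1.349 70.494
4 0.530 0.351 76.088
5 0.270 0.091 78.941
6 0.138 0.024 80.396
7 0.070 0.006 81.138
final: 81.138 0.179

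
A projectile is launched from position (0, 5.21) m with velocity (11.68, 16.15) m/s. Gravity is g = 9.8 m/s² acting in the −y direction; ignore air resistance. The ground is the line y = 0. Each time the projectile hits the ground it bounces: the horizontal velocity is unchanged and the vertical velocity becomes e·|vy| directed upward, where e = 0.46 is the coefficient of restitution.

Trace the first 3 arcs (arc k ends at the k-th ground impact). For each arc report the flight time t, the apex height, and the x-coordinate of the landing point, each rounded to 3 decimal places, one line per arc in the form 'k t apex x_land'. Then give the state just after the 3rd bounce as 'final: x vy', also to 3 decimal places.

1 3.592 18.517 41.954
2 1.788 3.918 62.843
3 0.823 0.829 72.452
final: 72.452 1.854

Arc 1: start y=5.210, vy=16.150 → t=3.592, apex=18.517, x_land=41.954, impact vy=-19.051
  bounce: vy ← 0.46·19.051 = 8.763
Arc 2: start y=0.000, vy=8.763 → t=1.788, apex=3.918, x_land=62.843, impact vy=-8.763
  bounce: vy ← 0.46·8.763 = 4.031
Arc 3: start y=0.000, vy=4.031 → t=0.823, apex=0.829, x_land=72.452, impact vy=-4.031
  bounce: vy ← 0.46·4.031 = 1.854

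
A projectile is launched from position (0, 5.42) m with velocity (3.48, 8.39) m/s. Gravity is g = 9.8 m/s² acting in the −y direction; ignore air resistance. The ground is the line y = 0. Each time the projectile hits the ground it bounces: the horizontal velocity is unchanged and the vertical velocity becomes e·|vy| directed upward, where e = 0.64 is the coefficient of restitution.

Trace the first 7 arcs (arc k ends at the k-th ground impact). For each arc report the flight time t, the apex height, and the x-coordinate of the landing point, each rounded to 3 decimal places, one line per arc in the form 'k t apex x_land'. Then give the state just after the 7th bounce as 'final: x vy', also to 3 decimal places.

1 2.212 9.011 7.699
2 1.736 3.691 13.739
3 1.111 1.512 17.605
4 0.711 0.619 20.080
5 0.455 0.254 21.663
6 0.291 0.104 22.677
7 0.186 0.043 23.325
final: 23.325 0.585

Arc 1: start y=5.420, vy=8.390 → t=2.212, apex=9.011, x_land=7.699, impact vy=-13.290
  bounce: vy ← 0.64·13.290 = 8.506
Arc 2: start y=0.000, vy=8.506 → t=1.736, apex=3.691, x_land=13.739, impact vy=-8.506
  bounce: vy ← 0.64·8.506 = 5.444
Arc 3: start y=0.000, vy=5.444 → t=1.111, apex=1.512, x_land=17.605, impact vy=-5.444
  bounce: vy ← 0.64·5.444 = 3.484
Arc 4: start y=0.000, vy=3.484 → t=0.711, apex=0.619, x_land=20.080, impact vy=-3.484
  bounce: vy ← 0.64·3.484 = 2.230
Arc 5: start y=0.000, vy=2.230 → t=0.455, apex=0.254, x_land=21.663, impact vy=-2.230
  bounce: vy ← 0.64·2.230 = 1.427
Arc 6: start y=0.000, vy=1.427 → t=0.291, apex=0.104, x_land=22.677, impact vy=-1.427
  bounce: vy ← 0.64·1.427 = 0.913
Arc 7: start y=0.000, vy=0.913 → t=0.186, apex=0.043, x_land=23.325, impact vy=-0.913
  bounce: vy ← 0.64·0.913 = 0.585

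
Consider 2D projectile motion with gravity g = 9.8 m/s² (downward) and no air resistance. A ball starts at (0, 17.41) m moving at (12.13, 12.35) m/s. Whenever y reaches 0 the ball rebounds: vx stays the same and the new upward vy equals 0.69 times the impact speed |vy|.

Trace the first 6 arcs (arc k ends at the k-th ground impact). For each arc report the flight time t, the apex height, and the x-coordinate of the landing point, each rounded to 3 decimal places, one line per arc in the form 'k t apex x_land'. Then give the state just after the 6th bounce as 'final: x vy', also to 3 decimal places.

Arc 1: start y=17.410, vy=12.350 → t=3.528, apex=25.192, x_land=42.790, impact vy=-22.221
  bounce: vy ← 0.69·22.221 = 15.332
Arc 2: start y=0.000, vy=15.332 → t=3.129, apex=11.994, x_land=80.745, impact vy=-15.332
  bounce: vy ← 0.69·15.332 = 10.579
Arc 3: start y=0.000, vy=10.579 → t=2.159, apex=5.710, x_land=106.934, impact vy=-10.579
  bounce: vy ← 0.69·10.579 = 7.300
Arc 4: start y=0.000, vy=7.300 → t=1.490, apex=2.719, x_land=125.005, impact vy=-7.300
  bounce: vy ← 0.69·7.300 = 5.037
Arc 5: start y=0.000, vy=5.037 → t=1.028, apex=1.294, x_land=137.473, impact vy=-5.037
  bounce: vy ← 0.69·5.037 = 3.475
Arc 6: start y=0.000, vy=3.475 → t=0.709, apex=0.616, x_land=146.077, impact vy=-3.475
  bounce: vy ← 0.69·3.475 = 2.398

1 3.528 25.192 42.790
2 3.129 11.994 80.745
3 2.159 5.710 106.934
4 1.490 2.719 125.005
5 1.028 1.294 137.473
6 0.709 0.616 146.077
final: 146.077 2.398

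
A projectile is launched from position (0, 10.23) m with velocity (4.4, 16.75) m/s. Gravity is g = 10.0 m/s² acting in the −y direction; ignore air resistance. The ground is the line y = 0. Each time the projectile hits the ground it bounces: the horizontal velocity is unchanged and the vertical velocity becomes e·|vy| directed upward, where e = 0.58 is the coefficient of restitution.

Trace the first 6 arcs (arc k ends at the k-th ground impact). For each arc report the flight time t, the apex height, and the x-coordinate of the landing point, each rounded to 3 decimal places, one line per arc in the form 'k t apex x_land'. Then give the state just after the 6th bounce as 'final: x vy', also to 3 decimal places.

1 3.878 24.258 17.062
2 2.555 8.160 28.304
3 1.482 2.745 34.824
4 0.860 0.923 38.606
5 0.499 0.311 40.800
6 0.289 0.105 42.072
final: 42.072 0.839

Arc 1: start y=10.230, vy=16.750 → t=3.878, apex=24.258, x_land=17.062, impact vy=-22.026
  bounce: vy ← 0.58·22.026 = 12.775
Arc 2: start y=0.000, vy=12.775 → t=2.555, apex=8.160, x_land=28.304, impact vy=-12.775
  bounce: vy ← 0.58·12.775 = 7.410
Arc 3: start y=0.000, vy=7.410 → t=1.482, apex=2.745, x_land=34.824, impact vy=-7.410
  bounce: vy ← 0.58·7.410 = 4.298
Arc 4: start y=0.000, vy=4.298 → t=0.860, apex=0.923, x_land=38.606, impact vy=-4.298
  bounce: vy ← 0.58·4.298 = 2.493
Arc 5: start y=0.000, vy=2.493 → t=0.499, apex=0.311, x_land=40.800, impact vy=-2.493
  bounce: vy ← 0.58·2.493 = 1.446
Arc 6: start y=0.000, vy=1.446 → t=0.289, apex=0.105, x_land=42.072, impact vy=-1.446
  bounce: vy ← 0.58·1.446 = 0.839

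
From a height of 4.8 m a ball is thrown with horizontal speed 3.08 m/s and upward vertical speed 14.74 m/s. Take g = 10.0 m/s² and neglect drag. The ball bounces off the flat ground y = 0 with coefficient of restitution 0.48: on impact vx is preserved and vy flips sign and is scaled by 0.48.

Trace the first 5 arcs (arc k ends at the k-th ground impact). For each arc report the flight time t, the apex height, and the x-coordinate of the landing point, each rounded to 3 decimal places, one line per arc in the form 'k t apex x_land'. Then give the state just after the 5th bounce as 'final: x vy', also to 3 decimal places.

1 3.244 15.663 9.991
2 1.699 3.609 15.225
3 0.816 0.831 17.737
4 0.391 0.192 18.942
5 0.188 0.044 19.521
final: 19.521 0.451

Arc 1: start y=4.800, vy=14.740 → t=3.244, apex=15.663, x_land=9.991, impact vy=-17.699
  bounce: vy ← 0.48·17.699 = 8.496
Arc 2: start y=0.000, vy=8.496 → t=1.699, apex=3.609, x_land=15.225, impact vy=-8.496
  bounce: vy ← 0.48·8.496 = 4.078
Arc 3: start y=0.000, vy=4.078 → t=0.816, apex=0.831, x_land=17.737, impact vy=-4.078
  bounce: vy ← 0.48·4.078 = 1.957
Arc 4: start y=0.000, vy=1.957 → t=0.391, apex=0.192, x_land=18.942, impact vy=-1.957
  bounce: vy ← 0.48·1.957 = 0.940
Arc 5: start y=0.000, vy=0.940 → t=0.188, apex=0.044, x_land=19.521, impact vy=-0.940
  bounce: vy ← 0.48·0.940 = 0.451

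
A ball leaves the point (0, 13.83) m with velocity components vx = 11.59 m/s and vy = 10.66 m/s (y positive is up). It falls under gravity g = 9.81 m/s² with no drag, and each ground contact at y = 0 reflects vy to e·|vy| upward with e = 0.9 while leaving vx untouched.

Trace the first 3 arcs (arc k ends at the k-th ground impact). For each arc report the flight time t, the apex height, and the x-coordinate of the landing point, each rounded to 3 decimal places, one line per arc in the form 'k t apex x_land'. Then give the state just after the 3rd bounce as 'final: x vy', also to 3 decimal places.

Arc 1: start y=13.830, vy=10.660 → t=3.087, apex=19.622, x_land=35.775, impact vy=-19.621
  bounce: vy ← 0.9·19.621 = 17.659
Arc 2: start y=0.000, vy=17.659 → t=3.600, apex=15.894, x_land=77.501, impact vy=-17.659
  bounce: vy ← 0.9·17.659 = 15.893
Arc 3: start y=0.000, vy=15.893 → t=3.240, apex=12.874, x_land=115.055, impact vy=-15.893
  bounce: vy ← 0.9·15.893 = 14.304

1 3.087 19.622 35.775
2 3.600 15.894 77.501
3 3.240 12.874 115.055
final: 115.055 14.304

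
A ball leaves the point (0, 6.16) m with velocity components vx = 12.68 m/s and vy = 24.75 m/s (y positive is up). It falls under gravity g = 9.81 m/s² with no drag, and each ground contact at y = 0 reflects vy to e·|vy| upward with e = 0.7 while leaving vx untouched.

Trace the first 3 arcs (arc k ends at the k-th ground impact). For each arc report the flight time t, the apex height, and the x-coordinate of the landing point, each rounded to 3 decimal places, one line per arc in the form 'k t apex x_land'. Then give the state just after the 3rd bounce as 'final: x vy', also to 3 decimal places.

1 5.284 37.381 66.996
2 3.865 18.317 116.002
3 2.705 8.975 150.307
final: 150.307 9.289

Arc 1: start y=6.160, vy=24.750 → t=5.284, apex=37.381, x_land=66.996, impact vy=-27.082
  bounce: vy ← 0.7·27.082 = 18.957
Arc 2: start y=0.000, vy=18.957 → t=3.865, apex=18.317, x_land=116.002, impact vy=-18.957
  bounce: vy ← 0.7·18.957 = 13.270
Arc 3: start y=0.000, vy=13.270 → t=2.705, apex=8.975, x_land=150.307, impact vy=-13.270
  bounce: vy ← 0.7·13.270 = 9.289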